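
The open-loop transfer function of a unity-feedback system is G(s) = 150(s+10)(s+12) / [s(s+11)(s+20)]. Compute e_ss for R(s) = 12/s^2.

System type = 1 (one pole at s=0).
K_v = lim_{s→0} s·G(s) = 150·10·12 / (11·20) = 900/11.
e_ss = 12/K_v = 12/(900/11) = 11/75.

11/75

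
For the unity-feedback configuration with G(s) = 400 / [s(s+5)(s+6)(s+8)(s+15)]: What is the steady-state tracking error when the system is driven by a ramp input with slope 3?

One free integrator in G(s): this is a type 1 system.
K_v = lim_{s→0} s·G(s) = 400 / (5·6·8·15) = 1/9.
e_ss = 3/K_v = 3/(1/9) = 27.

27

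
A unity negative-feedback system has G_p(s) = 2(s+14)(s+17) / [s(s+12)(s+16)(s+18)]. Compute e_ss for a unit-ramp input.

864/119

One free integrator in G_p(s): this is a type 1 system.
K_v = lim_{s→0} s·G_p(s) = 2·14·17 / (12·16·18) = 119/864.
e_ss = 1/K_v = 1/(119/864) = 864/119.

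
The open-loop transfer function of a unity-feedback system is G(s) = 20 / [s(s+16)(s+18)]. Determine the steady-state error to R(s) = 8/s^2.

The open loop has one pole at the origin → type 1 system.
K_v = lim_{s→0} s·G(s) = 20 / (16·18) = 5/72.
e_ss = 8/K_v = 8/(5/72) = 115.2.

115.2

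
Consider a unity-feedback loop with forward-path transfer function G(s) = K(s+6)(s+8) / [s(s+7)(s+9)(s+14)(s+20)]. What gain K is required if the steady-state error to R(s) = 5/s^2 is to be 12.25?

System type = 1 (one pole at s=0).
K_v = lim_{s→0} s·G(s) = K·6·8 / (7·9·14·20) = (2/735)·K.
e_ss = 5/K_v = 12.25 ⇒ K_v = 20/49 ⇒ K = (20/49)/(2/735) = 150.

150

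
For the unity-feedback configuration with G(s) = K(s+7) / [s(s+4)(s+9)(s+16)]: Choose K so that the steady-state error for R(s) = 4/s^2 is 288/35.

40

One free integrator in G(s): this is a type 1 system.
K_v = lim_{s→0} s·G(s) = K·7 / (4·9·16) = (7/576)·K.
e_ss = 4/K_v = 288/35 ⇒ K_v = 35/72 ⇒ K = (35/72)/(7/576) = 40.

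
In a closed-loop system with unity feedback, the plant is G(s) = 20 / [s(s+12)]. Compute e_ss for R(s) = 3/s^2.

One free integrator in G(s): this is a type 1 system.
K_v = lim_{s→0} s·G(s) = 20 / (12) = 5/3.
e_ss = 3/K_v = 3/(5/3) = 1.8.

1.8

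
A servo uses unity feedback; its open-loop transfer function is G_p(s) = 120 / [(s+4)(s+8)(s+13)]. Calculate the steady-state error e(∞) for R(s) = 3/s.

156/67

The open loop has no poles at the origin → type 0 system.
K_p = lim_{s→0} G_p(s) = 120 / (4·8·13) = 15/52.
e_ss = 3/(1 + K_p) = 3/(67/52) = 156/67.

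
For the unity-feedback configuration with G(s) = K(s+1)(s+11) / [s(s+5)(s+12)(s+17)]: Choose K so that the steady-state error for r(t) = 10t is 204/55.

250

System type = 1 (one pole at s=0).
K_v = lim_{s→0} s·G(s) = K·1·11 / (5·12·17) = (11/1020)·K.
e_ss = 10/K_v = 204/55 ⇒ K_v = 275/102 ⇒ K = (275/102)/(11/1020) = 250.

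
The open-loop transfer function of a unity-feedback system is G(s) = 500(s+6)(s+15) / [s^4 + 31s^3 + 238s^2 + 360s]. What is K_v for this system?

The denominator has no term below 360s — 1 pole at s=0, type 1.
K_v = lim_{s→0} s·G(s) = 500·6·15 / 360 = 125.

125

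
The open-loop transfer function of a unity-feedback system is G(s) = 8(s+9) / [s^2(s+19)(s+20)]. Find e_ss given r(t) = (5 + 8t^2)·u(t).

G(s) has two factors of s in the denominator, so the system is type 2. Taking each input component in turn:
  • 5: tracked with zero error.
  • 8t^2: e_ss = 16/K_a with K_a=18/95 → 760/9.
Total e_ss = 760/9.

760/9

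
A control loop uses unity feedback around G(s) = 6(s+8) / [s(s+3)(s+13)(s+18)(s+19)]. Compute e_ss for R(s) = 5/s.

0

System type = 1 (one pole at s=0).
K_p = ∞ for a type-1 system; e_ss to a step is zero.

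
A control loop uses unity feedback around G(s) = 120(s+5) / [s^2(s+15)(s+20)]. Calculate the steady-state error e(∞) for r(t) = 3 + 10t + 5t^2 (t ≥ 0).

G(s) has two factors of s in the denominator, so the system is type 2. By superposition:
  • 3: tracked with zero error.
  • 10t: tracked with zero error.
  • 5t^2: e_ss = 10/K_a with K_a=2 → 5.
Total e_ss = 5.

5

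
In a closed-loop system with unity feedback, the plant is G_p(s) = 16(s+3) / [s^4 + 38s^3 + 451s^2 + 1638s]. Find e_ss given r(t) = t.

34.125

Lowest-order denominator term is 1638s, so the open loop has 1 pole at the origin → type 1 system.
K_v = lim_{s→0} s·G_p(s) = 16·3 / 1638 = 8/273.
e_ss = 1/K_v = 1/(8/273) = 34.125.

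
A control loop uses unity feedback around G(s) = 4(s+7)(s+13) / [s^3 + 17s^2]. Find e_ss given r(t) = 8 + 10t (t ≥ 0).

Factoring s^2 from the denominator leaves a polynomial with constant term 17, so the system is type 2. Treating each term separately:
  • 8: tracked with zero error.
  • 10t: tracked with zero error.
Total e_ss = 0.

0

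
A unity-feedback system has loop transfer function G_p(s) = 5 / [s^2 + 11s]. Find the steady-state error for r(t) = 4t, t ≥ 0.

Lowest-order denominator term is 11s, so the open loop has 1 pole at the origin → type 1 system.
K_v = lim_{s→0} s·G_p(s) = 5 / 11 = 5/11.
e_ss = 4/K_v = 4/(5/11) = 8.8.

8.8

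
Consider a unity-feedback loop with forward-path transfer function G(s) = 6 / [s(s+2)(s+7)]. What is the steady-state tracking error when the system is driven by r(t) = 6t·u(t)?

The open loop has one pole at the origin → type 1 system.
K_v = lim_{s→0} s·G(s) = 6 / (2·7) = 3/7.
e_ss = 6/K_v = 6/(3/7) = 14.

14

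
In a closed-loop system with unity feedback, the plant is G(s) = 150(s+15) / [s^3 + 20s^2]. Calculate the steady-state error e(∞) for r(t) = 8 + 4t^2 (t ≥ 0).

The denominator has no term below 20s^2 — 2 poles at s=0, type 2. Treating each term separately:
  • 8: tracked with zero error.
  • 4t^2: e_ss = 8/K_a with K_a=112.5 → 16/225.
Total e_ss = 16/225.

16/225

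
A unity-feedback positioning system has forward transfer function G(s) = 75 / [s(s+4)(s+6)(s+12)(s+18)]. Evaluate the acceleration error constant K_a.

0

One free integrator in G(s): this is a type 1 system.
K_a = lim_{s→0} s^2·G(s) = 0 (the extra factor of s kills the finite limit).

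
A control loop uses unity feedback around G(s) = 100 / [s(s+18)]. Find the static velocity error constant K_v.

50/9

System type = 1 (one pole at s=0).
K_v = lim_{s→0} s·G(s) = 100 / (18) = 50/9.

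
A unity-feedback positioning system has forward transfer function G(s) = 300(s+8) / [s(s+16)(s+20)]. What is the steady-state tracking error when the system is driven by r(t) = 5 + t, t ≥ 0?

2/15

One free integrator in G(s): this is a type 1 system. Treating each term separately:
  • 5: tracked with zero error.
  • t: e_ss = 1/K_v with K_v=7.5 → 2/15.
Total e_ss = 2/15.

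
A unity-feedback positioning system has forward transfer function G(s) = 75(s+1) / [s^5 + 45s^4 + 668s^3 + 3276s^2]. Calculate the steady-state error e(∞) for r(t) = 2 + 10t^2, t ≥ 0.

873.6

Factoring s^2 from the denominator leaves a polynomial with constant term 3276, so the system is type 2. Treating each term separately:
  • 2: tracked with zero error.
  • 10t^2: e_ss = 20/K_a with K_a=25/1092 → 873.6.
Total e_ss = 873.6.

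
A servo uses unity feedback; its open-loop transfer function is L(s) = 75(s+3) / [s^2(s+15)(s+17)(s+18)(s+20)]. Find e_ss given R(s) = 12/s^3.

Two free integrators in L(s): this is a type 2 system.
K_a = lim_{s→0} s^2·L(s) = 75·3 / (15·17·18·20) = 1/408.
r(t) = 6t^2 gives R(s) = 12/s^3.
e_ss = 12/K_a = 12/(1/408) = 4896.

4896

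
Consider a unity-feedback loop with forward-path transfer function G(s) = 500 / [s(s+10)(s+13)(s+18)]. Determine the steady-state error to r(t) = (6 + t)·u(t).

G(s) has one factor of s in the denominator, so the system is type 1. Taking each input component in turn:
  • 6: tracked with zero error.
  • t: e_ss = 1/K_v with K_v=25/117 → 4.68.
Total e_ss = 4.68.

4.68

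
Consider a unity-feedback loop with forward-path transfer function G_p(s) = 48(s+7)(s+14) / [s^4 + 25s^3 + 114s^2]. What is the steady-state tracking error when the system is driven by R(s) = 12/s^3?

Factoring s^2 from the denominator leaves a polynomial with constant term 114, so the system is type 2.
K_a = lim_{s→0} s^2·G_p(s) = 48·7·14 / 114 = 784/19.
r(t) = 6t^2 gives R(s) = 12/s^3.
e_ss = 12/K_a = 12/(784/19) = 57/196.

57/196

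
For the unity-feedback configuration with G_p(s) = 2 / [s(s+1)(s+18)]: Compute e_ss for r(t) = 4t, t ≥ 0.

36

System type = 1 (one pole at s=0).
K_v = lim_{s→0} s·G_p(s) = 2 / (1·18) = 1/9.
e_ss = 4/K_v = 4/(1/9) = 36.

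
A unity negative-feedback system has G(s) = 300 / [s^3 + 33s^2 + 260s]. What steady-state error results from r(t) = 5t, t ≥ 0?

13/3

Lowest-order denominator term is 260s, so the open loop has 1 pole at the origin → type 1 system.
K_v = lim_{s→0} s·G(s) = 300 / 260 = 15/13.
e_ss = 5/K_v = 5/(15/13) = 13/3.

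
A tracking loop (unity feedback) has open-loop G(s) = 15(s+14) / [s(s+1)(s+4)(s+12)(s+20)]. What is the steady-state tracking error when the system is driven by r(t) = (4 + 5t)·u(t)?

The open loop has one pole at the origin → type 1 system. Treating each term separately:
  • 4: tracked with zero error.
  • 5t: e_ss = 5/K_v with K_v=7/32 → 160/7.
Total e_ss = 160/7.

160/7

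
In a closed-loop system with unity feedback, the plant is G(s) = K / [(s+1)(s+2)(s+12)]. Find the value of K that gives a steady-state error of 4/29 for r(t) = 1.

No free integrators in G(s): this is a type 0 system.
K_p = lim_{s→0} G(s) = K / (1·2·12) = (1/24)·K.
e_ss = 1/(1 + K_p) = 4/29 ⇒ 1 + (1/24)·K = 7.25 ⇒ K = 150.

150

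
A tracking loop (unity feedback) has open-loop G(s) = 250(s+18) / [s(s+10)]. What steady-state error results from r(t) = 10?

System type = 1 (one pole at s=0).
A type-1 system has K_p = ∞, so it tracks a step input with zero steady-state error.

0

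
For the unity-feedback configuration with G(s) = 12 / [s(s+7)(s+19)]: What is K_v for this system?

12/133

The open loop has one pole at the origin → type 1 system.
K_v = lim_{s→0} s·G(s) = 12 / (7·19) = 12/133.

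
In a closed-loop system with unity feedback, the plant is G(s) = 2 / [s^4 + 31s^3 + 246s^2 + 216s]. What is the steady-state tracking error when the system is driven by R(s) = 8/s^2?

Lowest-order denominator term is 216s, so the open loop has 1 pole at the origin → type 1 system.
K_v = lim_{s→0} s·G(s) = 2 / 216 = 1/108.
e_ss = 8/K_v = 8/(1/108) = 864.

864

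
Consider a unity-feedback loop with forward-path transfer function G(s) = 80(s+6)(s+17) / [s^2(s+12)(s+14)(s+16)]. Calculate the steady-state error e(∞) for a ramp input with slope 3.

Two free integrators in G(s): this is a type 2 system.
K_v = ∞ for a type-2 system; e_ss to a ramp is zero.

0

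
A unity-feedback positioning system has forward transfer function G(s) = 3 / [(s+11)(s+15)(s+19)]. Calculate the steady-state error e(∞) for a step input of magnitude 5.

G(s) has no factors of s in the denominator, so the system is type 0.
K_p = lim_{s→0} G(s) = 3 / (11·15·19) = 1/1045.
e_ss = 5/(1 + K_p) = 5/(1046/1045) = 5225/1046.

5225/1046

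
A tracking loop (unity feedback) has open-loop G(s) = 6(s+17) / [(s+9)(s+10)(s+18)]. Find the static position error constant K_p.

G(s) has no factors of s in the denominator, so the system is type 0.
K_p = lim_{s→0} G(s) = 6·17 / (9·10·18) = 17/270.

17/270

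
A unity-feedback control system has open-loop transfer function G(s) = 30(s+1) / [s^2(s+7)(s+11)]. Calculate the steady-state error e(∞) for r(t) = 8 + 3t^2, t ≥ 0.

Two free integrators in G(s): this is a type 2 system. By superposition:
  • 8: tracked with zero error.
  • 3t^2: e_ss = 6/K_a with K_a=30/77 → 15.4.
Total e_ss = 15.4.

15.4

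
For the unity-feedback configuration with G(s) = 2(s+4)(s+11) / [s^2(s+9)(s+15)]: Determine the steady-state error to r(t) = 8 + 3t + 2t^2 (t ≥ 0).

135/22

G(s) has two factors of s in the denominator, so the system is type 2. Treating each term separately:
  • 8: tracked with zero error.
  • 3t: tracked with zero error.
  • 2t^2: e_ss = 4/K_a with K_a=88/135 → 135/22.
Total e_ss = 135/22.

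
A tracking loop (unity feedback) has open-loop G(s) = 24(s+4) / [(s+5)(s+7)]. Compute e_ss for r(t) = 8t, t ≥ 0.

infinity

System type = 0 (no poles at s=0).
For a type-0 system K_v = 0, so e_ss to a ramp input is unbounded.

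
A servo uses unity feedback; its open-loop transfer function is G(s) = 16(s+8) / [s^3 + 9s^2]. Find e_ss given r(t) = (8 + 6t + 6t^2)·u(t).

The denominator has no term below 9s^2 — 2 poles at s=0, type 2. Treating each term separately:
  • 8: tracked with zero error.
  • 6t: tracked with zero error.
  • 6t^2: e_ss = 12/K_a with K_a=128/9 → 27/32.
Total e_ss = 27/32.

27/32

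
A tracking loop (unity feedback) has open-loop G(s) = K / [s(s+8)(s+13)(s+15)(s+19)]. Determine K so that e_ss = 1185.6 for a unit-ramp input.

One free integrator in G(s): this is a type 1 system.
K_v = lim_{s→0} s·G(s) = K / (8·13·15·19) = (1/29640)·K.
e_ss = 1/K_v = 1185.6 ⇒ K_v = 5/5928 ⇒ K = (5/5928)/(1/29640) = 25.

25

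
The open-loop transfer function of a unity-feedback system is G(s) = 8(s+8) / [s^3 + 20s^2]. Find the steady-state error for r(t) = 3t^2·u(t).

1.875

Factoring s^2 from the denominator leaves a polynomial with constant term 20, so the system is type 2.
K_a = lim_{s→0} s^2·G(s) = 8·8 / 20 = 3.2.
r(t) = 3t^2 gives R(s) = 6/s^3.
e_ss = 6/K_a = 6/3.2 = 1.875.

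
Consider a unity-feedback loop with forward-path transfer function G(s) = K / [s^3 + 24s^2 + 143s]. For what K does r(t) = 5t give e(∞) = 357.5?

Factoring s from the denominator leaves a polynomial with constant term 143, so the system is type 1.
K_v = lim_{s→0} s·G(s) = K / 143 = (1/143)·K.
e_ss = 5/K_v = 357.5 ⇒ K_v = 2/143 ⇒ K = (2/143)/(1/143) = 2.

2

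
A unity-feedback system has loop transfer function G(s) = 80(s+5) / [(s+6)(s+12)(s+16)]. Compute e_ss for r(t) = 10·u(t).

System type = 0 (no poles at s=0).
K_p = lim_{s→0} G(s) = 80·5 / (6·12·16) = 25/72.
e_ss = 10/(1 + K_p) = 10/(97/72) = 720/97.

720/97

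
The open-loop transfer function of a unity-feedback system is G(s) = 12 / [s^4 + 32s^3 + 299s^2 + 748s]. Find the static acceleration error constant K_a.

Factoring s from the denominator leaves a polynomial with constant term 748, so the system is type 1.
K_a = lim_{s→0} s^2·G(s) = 0 (the extra factor of s kills the finite limit).

0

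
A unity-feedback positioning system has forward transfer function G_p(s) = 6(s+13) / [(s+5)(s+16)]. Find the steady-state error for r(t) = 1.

40/79

No free integrators in G_p(s): this is a type 0 system.
K_p = lim_{s→0} G_p(s) = 6·13 / (5·16) = 0.975.
e_ss = 1/(1 + K_p) = 1/1.975 = 40/79.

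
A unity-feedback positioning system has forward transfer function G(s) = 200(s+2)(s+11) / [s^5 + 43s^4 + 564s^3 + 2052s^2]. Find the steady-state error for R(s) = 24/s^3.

3078/275

Factoring s^2 from the denominator leaves a polynomial with constant term 2052, so the system is type 2.
K_a = lim_{s→0} s^2·G(s) = 200·2·11 / 2052 = 1100/513.
r(t) = 12t^2 gives R(s) = 24/s^3.
e_ss = 24/K_a = 24/(1100/513) = 3078/275.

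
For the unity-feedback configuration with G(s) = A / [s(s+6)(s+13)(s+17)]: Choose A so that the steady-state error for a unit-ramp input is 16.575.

80

One free integrator in G(s): this is a type 1 system.
K_v = lim_{s→0} s·G(s) = A / (6·13·17) = (1/1326)·A.
e_ss = 1/K_v = 16.575 ⇒ K_v = 40/663 ⇒ A = (40/663)/(1/1326) = 80.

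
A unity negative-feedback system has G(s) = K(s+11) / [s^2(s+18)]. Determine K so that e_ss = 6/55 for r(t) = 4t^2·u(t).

Two free integrators in G(s): this is a type 2 system.
K_a = lim_{s→0} s^2·G(s) = K·11 / (18) = (11/18)·K.
e_ss = 8/K_a = 6/55 ⇒ K_a = 220/3 ⇒ K = (220/3)/(11/18) = 120.

120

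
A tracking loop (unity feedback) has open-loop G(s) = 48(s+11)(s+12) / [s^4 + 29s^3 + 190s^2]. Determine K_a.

3168/95

Lowest-order denominator term is 190s^2, so the open loop has 2 poles at the origin → type 2 system.
K_a = lim_{s→0} s^2·G(s) = 48·11·12 / 190 = 3168/95.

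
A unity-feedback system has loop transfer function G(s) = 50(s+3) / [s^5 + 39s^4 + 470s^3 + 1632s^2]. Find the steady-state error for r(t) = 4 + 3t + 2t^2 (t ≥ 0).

43.52

Factoring s^2 from the denominator leaves a polynomial with constant term 1632, so the system is type 2. Taking each input component in turn:
  • 4: tracked with zero error.
  • 3t: tracked with zero error.
  • 2t^2: e_ss = 4/K_a with K_a=25/272 → 43.52.
Total e_ss = 43.52.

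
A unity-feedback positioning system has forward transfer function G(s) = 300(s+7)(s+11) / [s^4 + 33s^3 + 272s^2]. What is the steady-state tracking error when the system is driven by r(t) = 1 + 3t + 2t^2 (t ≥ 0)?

272/5775

The denominator has no term below 272s^2 — 2 poles at s=0, type 2. Taking each input component in turn:
  • 1: tracked with zero error.
  • 3t: tracked with zero error.
  • 2t^2: e_ss = 4/K_a with K_a=5775/68 → 272/5775.
Total e_ss = 272/5775.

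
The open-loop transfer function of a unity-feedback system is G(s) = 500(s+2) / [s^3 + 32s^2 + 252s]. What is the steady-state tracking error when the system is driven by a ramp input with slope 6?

Lowest-order denominator term is 252s, so the open loop has 1 pole at the origin → type 1 system.
K_v = lim_{s→0} s·G(s) = 500·2 / 252 = 250/63.
e_ss = 6/K_v = 6/(250/63) = 1.512.

1.512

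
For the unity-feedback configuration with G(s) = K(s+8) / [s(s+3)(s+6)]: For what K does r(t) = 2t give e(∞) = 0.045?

G(s) has one factor of s in the denominator, so the system is type 1.
K_v = lim_{s→0} s·G(s) = K·8 / (3·6) = (4/9)·K.
e_ss = 2/K_v = 0.045 ⇒ K_v = 400/9 ⇒ K = (400/9)/(4/9) = 100.

100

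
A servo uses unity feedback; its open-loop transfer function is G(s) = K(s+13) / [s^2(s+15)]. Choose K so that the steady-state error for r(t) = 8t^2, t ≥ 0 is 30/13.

8

Two free integrators in G(s): this is a type 2 system.
K_a = lim_{s→0} s^2·G(s) = K·13 / (15) = (13/15)·K.
e_ss = 16/K_a = 30/13 ⇒ K_a = 104/15 ⇒ K = (104/15)/(13/15) = 8.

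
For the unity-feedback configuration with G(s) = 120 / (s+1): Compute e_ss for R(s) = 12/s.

System type = 0 (no poles at s=0).
K_p = lim_{s→0} G(s) = 120 / (1) = 120.
e_ss = 12/(1 + K_p) = 12/121.

12/121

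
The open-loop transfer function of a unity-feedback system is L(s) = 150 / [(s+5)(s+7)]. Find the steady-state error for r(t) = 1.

The open loop has no poles at the origin → type 0 system.
K_p = lim_{s→0} L(s) = 150 / (5·7) = 30/7.
e_ss = 1/(1 + K_p) = 1/(37/7) = 7/37.

7/37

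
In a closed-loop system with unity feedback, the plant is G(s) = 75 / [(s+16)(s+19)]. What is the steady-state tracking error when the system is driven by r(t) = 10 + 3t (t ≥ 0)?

infinity

G(s) has no factors of s in the denominator, so the system is type 0. Taking each input component in turn:
  • 10: e_ss = 10/(1+K_p) with K_p=75/304 → 3040/379.
  • 3t: a type-0 system cannot track it, e_ss → ∞.
The unbounded component dominates.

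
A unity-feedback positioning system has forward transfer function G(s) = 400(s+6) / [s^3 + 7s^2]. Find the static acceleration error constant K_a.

Lowest-order denominator term is 7s^2, so the open loop has 2 poles at the origin → type 2 system.
K_a = lim_{s→0} s^2·G(s) = 400·6 / 7 = 2400/7.

2400/7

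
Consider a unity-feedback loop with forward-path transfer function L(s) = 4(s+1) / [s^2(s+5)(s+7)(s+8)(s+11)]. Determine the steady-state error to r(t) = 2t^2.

The open loop has two poles at the origin → type 2 system.
K_a = lim_{s→0} s^2·L(s) = 4·1 / (5·7·8·11) = 1/770.
r(t) = 2t^2 gives R(s) = 4/s^3.
e_ss = 4/K_a = 4/(1/770) = 3080.

3080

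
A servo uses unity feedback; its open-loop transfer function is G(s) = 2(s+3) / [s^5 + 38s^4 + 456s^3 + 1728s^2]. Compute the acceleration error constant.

1/288

Lowest-order denominator term is 1728s^2, so the open loop has 2 poles at the origin → type 2 system.
K_a = lim_{s→0} s^2·G(s) = 2·3 / 1728 = 1/288.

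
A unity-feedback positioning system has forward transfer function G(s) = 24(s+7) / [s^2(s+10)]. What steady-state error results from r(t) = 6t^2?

Two free integrators in G(s): this is a type 2 system.
K_a = lim_{s→0} s^2·G(s) = 24·7 / (10) = 16.8.
r(t) = 6t^2 gives R(s) = 12/s^3.
e_ss = 12/K_a = 12/16.8 = 5/7.

5/7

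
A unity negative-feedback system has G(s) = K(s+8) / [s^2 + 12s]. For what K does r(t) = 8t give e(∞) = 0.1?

Lowest-order denominator term is 12s, so the open loop has 1 pole at the origin → type 1 system.
K_v = lim_{s→0} s·G(s) = K·8 / 12 = (2/3)·K.
e_ss = 8/K_v = 0.1 ⇒ K_v = 80 ⇒ K = 80/(2/3) = 120.

120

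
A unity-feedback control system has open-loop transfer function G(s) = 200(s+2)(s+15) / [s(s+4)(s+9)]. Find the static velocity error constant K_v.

One free integrator in G(s): this is a type 1 system.
K_v = lim_{s→0} s·G(s) = 200·2·15 / (4·9) = 500/3.

500/3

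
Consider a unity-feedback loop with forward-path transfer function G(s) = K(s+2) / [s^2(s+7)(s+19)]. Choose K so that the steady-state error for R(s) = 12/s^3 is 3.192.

250

The open loop has two poles at the origin → type 2 system.
K_a = lim_{s→0} s^2·G(s) = K·2 / (7·19) = (2/133)·K.
e_ss = 12/K_a = 3.192 ⇒ K_a = 500/133 ⇒ K = (500/133)/(2/133) = 250.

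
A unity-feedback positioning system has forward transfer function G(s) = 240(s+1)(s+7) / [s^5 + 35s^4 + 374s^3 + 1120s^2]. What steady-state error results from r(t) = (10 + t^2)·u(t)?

Lowest-order denominator term is 1120s^2, so the open loop has 2 poles at the origin → type 2 system. Treating each term separately:
  • 10: tracked with zero error.
  • t^2: e_ss = 2/K_a with K_a=1.5 → 4/3.
Total e_ss = 4/3.

4/3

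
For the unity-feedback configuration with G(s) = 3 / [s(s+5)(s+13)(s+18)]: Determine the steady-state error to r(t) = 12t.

System type = 1 (one pole at s=0).
K_v = lim_{s→0} s·G(s) = 3 / (5·13·18) = 1/390.
e_ss = 12/K_v = 12/(1/390) = 4680.

4680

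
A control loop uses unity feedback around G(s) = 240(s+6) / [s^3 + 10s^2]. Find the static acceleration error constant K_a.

The denominator has no term below 10s^2 — 2 poles at s=0, type 2.
K_a = lim_{s→0} s^2·G(s) = 240·6 / 10 = 144.

144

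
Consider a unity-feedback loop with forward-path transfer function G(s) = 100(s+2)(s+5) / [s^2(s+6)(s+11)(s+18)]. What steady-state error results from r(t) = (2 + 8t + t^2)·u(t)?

2.376

Two free integrators in G(s): this is a type 2 system. Taking each input component in turn:
  • 2: tracked with zero error.
  • 8t: tracked with zero error.
  • t^2: e_ss = 2/K_a with K_a=250/297 → 2.376.
Total e_ss = 2.376.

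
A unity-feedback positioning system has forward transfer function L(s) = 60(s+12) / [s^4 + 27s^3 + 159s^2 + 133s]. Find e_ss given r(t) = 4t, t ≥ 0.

133/180

Lowest-order denominator term is 133s, so the open loop has 1 pole at the origin → type 1 system.
K_v = lim_{s→0} s·L(s) = 60·12 / 133 = 720/133.
e_ss = 4/K_v = 4/(720/133) = 133/180.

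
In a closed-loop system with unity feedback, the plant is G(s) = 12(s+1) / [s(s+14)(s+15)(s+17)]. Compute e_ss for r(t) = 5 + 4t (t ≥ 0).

G(s) has one factor of s in the denominator, so the system is type 1. By superposition:
  • 5: tracked with zero error.
  • 4t: e_ss = 4/K_v with K_v=2/595 → 1190.
Total e_ss = 1190.

1190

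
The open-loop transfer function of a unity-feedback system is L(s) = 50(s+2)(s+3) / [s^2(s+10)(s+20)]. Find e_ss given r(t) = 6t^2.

8

System type = 2 (two poles at s=0).
K_a = lim_{s→0} s^2·L(s) = 50·2·3 / (10·20) = 1.5.
r(t) = 6t^2 gives R(s) = 12/s^3.
e_ss = 12/K_a = 12/1.5 = 8.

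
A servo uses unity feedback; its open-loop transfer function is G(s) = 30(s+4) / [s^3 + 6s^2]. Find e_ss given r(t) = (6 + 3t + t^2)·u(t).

0.1

Lowest-order denominator term is 6s^2, so the open loop has 2 poles at the origin → type 2 system. Treating each term separately:
  • 6: tracked with zero error.
  • 3t: tracked with zero error.
  • t^2: e_ss = 2/K_a with K_a=20 → 0.1.
Total e_ss = 0.1.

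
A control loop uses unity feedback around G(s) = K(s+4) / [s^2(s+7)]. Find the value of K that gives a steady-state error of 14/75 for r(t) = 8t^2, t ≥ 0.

150

System type = 2 (two poles at s=0).
K_a = lim_{s→0} s^2·G(s) = K·4 / (7) = (4/7)·K.
e_ss = 16/K_a = 14/75 ⇒ K_a = 600/7 ⇒ K = (600/7)/(4/7) = 150.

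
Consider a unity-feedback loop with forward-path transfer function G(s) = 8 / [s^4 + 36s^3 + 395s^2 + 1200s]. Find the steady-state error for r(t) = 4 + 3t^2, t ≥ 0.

Lowest-order denominator term is 1200s, so the open loop has 1 pole at the origin → type 1 system. Treating each term separately:
  • 4: tracked with zero error.
  • 3t^2: a type-1 system cannot track it, e_ss → ∞.
The unbounded component dominates.

infinity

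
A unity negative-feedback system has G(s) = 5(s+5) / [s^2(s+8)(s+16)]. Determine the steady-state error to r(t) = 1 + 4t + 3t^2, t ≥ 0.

System type = 2 (two poles at s=0). Treating each term separately:
  • 1: tracked with zero error.
  • 4t: tracked with zero error.
  • 3t^2: e_ss = 6/K_a with K_a=25/128 → 30.72.
Total e_ss = 30.72.

30.72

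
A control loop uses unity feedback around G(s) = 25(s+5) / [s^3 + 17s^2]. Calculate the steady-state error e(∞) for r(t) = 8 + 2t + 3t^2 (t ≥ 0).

Factoring s^2 from the denominator leaves a polynomial with constant term 17, so the system is type 2. Taking each input component in turn:
  • 8: tracked with zero error.
  • 2t: tracked with zero error.
  • 3t^2: e_ss = 6/K_a with K_a=125/17 → 0.816.
Total e_ss = 0.816.

0.816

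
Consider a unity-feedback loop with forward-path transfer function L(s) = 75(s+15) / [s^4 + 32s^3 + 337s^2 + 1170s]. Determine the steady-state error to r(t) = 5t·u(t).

Lowest-order denominator term is 1170s, so the open loop has 1 pole at the origin → type 1 system.
K_v = lim_{s→0} s·L(s) = 75·15 / 1170 = 25/26.
e_ss = 5/K_v = 5/(25/26) = 5.2.

5.2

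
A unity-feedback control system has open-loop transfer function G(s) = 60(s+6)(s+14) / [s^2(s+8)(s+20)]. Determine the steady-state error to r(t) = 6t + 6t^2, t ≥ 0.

The open loop has two poles at the origin → type 2 system. Taking each input component in turn:
  • 6t: tracked with zero error.
  • 6t^2: e_ss = 12/K_a with K_a=31.5 → 8/21.
Total e_ss = 8/21.

8/21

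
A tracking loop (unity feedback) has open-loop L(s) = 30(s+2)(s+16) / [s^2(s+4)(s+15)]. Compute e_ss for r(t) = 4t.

The open loop has two poles at the origin → type 2 system.
A type-2 system has K_v = ∞, so it tracks a ramp input with zero steady-state error.

0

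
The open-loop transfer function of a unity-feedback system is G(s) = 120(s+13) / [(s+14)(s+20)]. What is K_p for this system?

No free integrators in G(s): this is a type 0 system.
K_p = lim_{s→0} G(s) = 120·13 / (14·20) = 39/7.

39/7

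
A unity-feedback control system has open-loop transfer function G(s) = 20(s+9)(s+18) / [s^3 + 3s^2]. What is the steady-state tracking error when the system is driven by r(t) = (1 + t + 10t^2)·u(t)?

The denominator has no term below 3s^2 — 2 poles at s=0, type 2. Treating each term separately:
  • 1: tracked with zero error.
  • t: tracked with zero error.
  • 10t^2: e_ss = 20/K_a with K_a=1080 → 1/54.
Total e_ss = 1/54.

1/54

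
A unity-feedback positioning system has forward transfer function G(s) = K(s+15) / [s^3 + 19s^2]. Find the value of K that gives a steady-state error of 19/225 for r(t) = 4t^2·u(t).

The denominator has no term below 19s^2 — 2 poles at s=0, type 2.
K_a = lim_{s→0} s^2·G(s) = K·15 / 19 = (15/19)·K.
e_ss = 8/K_a = 19/225 ⇒ K_a = 1800/19 ⇒ K = (1800/19)/(15/19) = 120.

120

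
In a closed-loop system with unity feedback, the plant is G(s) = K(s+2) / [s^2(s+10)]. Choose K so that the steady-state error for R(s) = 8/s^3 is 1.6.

25

System type = 2 (two poles at s=0).
K_a = lim_{s→0} s^2·G(s) = K·2 / (10) = 0.2·K.
e_ss = 8/K_a = 1.6 ⇒ K_a = 5 ⇒ K = 5/0.2 = 25.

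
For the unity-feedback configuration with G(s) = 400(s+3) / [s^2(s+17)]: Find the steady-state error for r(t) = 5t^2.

17/120

System type = 2 (two poles at s=0).
K_a = lim_{s→0} s^2·G(s) = 400·3 / (17) = 1200/17.
r(t) = 5t^2 gives R(s) = 10/s^3.
e_ss = 10/K_a = 10/(1200/17) = 17/120.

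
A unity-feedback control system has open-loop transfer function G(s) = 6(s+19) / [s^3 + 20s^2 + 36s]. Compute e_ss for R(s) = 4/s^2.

24/19

Factoring s from the denominator leaves a polynomial with constant term 36, so the system is type 1.
K_v = lim_{s→0} s·G(s) = 6·19 / 36 = 19/6.
e_ss = 4/K_v = 4/(19/6) = 24/19.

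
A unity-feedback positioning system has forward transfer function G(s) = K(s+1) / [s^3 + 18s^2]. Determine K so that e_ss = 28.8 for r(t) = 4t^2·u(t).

5

Factoring s^2 from the denominator leaves a polynomial with constant term 18, so the system is type 2.
K_a = lim_{s→0} s^2·G(s) = K·1 / 18 = (1/18)·K.
e_ss = 8/K_a = 28.8 ⇒ K_a = 5/18 ⇒ K = (5/18)/(1/18) = 5.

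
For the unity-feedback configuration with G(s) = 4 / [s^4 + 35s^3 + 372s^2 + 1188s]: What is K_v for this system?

1/297

The denominator has no term below 1188s — 1 pole at s=0, type 1.
K_v = lim_{s→0} s·G(s) = 4 / 1188 = 1/297.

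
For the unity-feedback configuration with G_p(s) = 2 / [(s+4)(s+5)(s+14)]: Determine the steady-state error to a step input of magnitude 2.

280/141

No free integrators in G_p(s): this is a type 0 system.
K_p = lim_{s→0} G_p(s) = 2 / (4·5·14) = 1/140.
e_ss = 2/(1 + K_p) = 2/(141/140) = 280/141.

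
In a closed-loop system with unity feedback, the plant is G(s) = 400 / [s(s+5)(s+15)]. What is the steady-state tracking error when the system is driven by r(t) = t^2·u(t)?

infinity

One free integrator in G(s): this is a type 1 system.
K_a = lim_{s→0} s^2·G(s) = 0; the steady-state error to this parabolic input grows without bound.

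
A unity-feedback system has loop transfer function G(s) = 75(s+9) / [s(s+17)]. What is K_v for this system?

G(s) has one factor of s in the denominator, so the system is type 1.
K_v = lim_{s→0} s·G(s) = 75·9 / (17) = 675/17.

675/17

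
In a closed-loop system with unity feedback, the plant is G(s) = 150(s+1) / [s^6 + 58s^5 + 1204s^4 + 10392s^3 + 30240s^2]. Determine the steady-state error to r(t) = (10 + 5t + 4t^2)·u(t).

1612.8

Factoring s^2 from the denominator leaves a polynomial with constant term 30240, so the system is type 2. Treating each term separately:
  • 10: tracked with zero error.
  • 5t: tracked with zero error.
  • 4t^2: e_ss = 8/K_a with K_a=5/1008 → 1612.8.
Total e_ss = 1612.8.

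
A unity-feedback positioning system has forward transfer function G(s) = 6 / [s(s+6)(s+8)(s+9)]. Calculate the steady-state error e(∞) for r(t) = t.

72

G(s) has one factor of s in the denominator, so the system is type 1.
K_v = lim_{s→0} s·G(s) = 6 / (6·8·9) = 1/72.
e_ss = 1/K_v = 1/(1/72) = 72.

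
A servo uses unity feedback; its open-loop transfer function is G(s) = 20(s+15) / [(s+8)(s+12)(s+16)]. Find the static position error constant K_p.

System type = 0 (no poles at s=0).
K_p = lim_{s→0} G(s) = 20·15 / (8·12·16) = 25/128.

25/128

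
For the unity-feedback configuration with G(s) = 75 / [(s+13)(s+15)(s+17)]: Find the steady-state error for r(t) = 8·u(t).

System type = 0 (no poles at s=0).
K_p = lim_{s→0} G(s) = 75 / (13·15·17) = 5/221.
e_ss = 8/(1 + K_p) = 8/(226/221) = 884/113.

884/113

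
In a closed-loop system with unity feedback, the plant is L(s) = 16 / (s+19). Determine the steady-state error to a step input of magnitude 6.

No free integrators in L(s): this is a type 0 system.
K_p = lim_{s→0} L(s) = 16 / (19) = 16/19.
e_ss = 6/(1 + K_p) = 6/(35/19) = 114/35.

114/35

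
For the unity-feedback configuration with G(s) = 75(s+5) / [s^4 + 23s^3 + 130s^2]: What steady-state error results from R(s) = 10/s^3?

Lowest-order denominator term is 130s^2, so the open loop has 2 poles at the origin → type 2 system.
K_a = lim_{s→0} s^2·G(s) = 75·5 / 130 = 75/26.
r(t) = 5t^2 gives R(s) = 10/s^3.
e_ss = 10/K_a = 10/(75/26) = 52/15.

52/15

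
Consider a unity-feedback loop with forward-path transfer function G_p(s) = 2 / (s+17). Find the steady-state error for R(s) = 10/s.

The open loop has no poles at the origin → type 0 system.
K_p = lim_{s→0} G_p(s) = 2 / (17) = 2/17.
e_ss = 10/(1 + K_p) = 10/(19/17) = 170/19.

170/19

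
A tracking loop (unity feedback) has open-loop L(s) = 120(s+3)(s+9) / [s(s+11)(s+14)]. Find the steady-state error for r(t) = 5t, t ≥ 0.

System type = 1 (one pole at s=0).
K_v = lim_{s→0} s·L(s) = 120·3·9 / (11·14) = 1620/77.
e_ss = 5/K_v = 5/(1620/77) = 77/324.

77/324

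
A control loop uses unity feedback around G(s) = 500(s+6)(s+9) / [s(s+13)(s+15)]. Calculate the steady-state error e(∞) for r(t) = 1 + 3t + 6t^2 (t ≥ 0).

infinity

System type = 1 (one pole at s=0). Taking each input component in turn:
  • 1: tracked with zero error.
  • 3t: e_ss = 3/K_v with K_v=1800/13 → 13/600.
  • 6t^2: a type-1 system cannot track it, e_ss → ∞.
The unbounded component dominates.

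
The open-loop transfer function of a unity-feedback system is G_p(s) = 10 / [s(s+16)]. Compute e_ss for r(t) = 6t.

9.6

G_p(s) has one factor of s in the denominator, so the system is type 1.
K_v = lim_{s→0} s·G_p(s) = 10 / (16) = 0.625.
e_ss = 6/K_v = 6/0.625 = 9.6.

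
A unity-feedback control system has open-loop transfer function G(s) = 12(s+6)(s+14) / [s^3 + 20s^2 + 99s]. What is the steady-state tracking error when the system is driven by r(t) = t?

11/112

Lowest-order denominator term is 99s, so the open loop has 1 pole at the origin → type 1 system.
K_v = lim_{s→0} s·G(s) = 12·6·14 / 99 = 112/11.
e_ss = 1/K_v = 1/(112/11) = 11/112.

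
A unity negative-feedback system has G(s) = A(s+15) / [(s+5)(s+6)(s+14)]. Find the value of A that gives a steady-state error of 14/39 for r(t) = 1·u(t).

System type = 0 (no poles at s=0).
K_p = lim_{s→0} G(s) = A·15 / (5·6·14) = (1/28)·A.
e_ss = 1/(1 + K_p) = 14/39 ⇒ 1 + (1/28)·A = 39/14 ⇒ A = 50.

50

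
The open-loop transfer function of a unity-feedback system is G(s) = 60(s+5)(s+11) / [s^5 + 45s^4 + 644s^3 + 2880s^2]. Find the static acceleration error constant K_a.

The denominator has no term below 2880s^2 — 2 poles at s=0, type 2.
K_a = lim_{s→0} s^2·G(s) = 60·5·11 / 2880 = 55/48.

55/48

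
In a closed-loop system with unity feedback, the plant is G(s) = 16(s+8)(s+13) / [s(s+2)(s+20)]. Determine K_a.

0

G(s) has one factor of s in the denominator, so the system is type 1.
K_a = lim_{s→0} s^2·G(s) = 0 (the extra factor of s kills the finite limit).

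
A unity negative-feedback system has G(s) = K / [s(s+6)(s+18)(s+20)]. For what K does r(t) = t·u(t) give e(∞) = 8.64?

One free integrator in G(s): this is a type 1 system.
K_v = lim_{s→0} s·G(s) = K / (6·18·20) = (1/2160)·K.
e_ss = 1/K_v = 8.64 ⇒ K_v = 25/216 ⇒ K = (25/216)/(1/2160) = 250.

250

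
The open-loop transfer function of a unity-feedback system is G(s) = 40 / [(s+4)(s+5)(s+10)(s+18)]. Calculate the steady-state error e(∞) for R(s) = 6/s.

540/91

System type = 0 (no poles at s=0).
K_p = lim_{s→0} G(s) = 40 / (4·5·10·18) = 1/90.
e_ss = 6/(1 + K_p) = 6/(91/90) = 540/91.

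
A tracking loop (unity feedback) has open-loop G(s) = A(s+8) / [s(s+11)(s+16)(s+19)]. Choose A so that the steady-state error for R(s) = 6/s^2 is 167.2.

The open loop has one pole at the origin → type 1 system.
K_v = lim_{s→0} s·G(s) = A·8 / (11·16·19) = (1/418)·A.
e_ss = 6/K_v = 167.2 ⇒ K_v = 15/418 ⇒ A = (15/418)/(1/418) = 15.

15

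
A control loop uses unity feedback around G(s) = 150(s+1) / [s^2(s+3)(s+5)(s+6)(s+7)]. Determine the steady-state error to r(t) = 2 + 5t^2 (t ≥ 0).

42

System type = 2 (two poles at s=0). Taking each input component in turn:
  • 2: tracked with zero error.
  • 5t^2: e_ss = 10/K_a with K_a=5/21 → 42.
Total e_ss = 42.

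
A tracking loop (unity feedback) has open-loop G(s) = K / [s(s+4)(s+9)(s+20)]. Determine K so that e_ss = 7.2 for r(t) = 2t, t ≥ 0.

System type = 1 (one pole at s=0).
K_v = lim_{s→0} s·G(s) = K / (4·9·20) = (1/720)·K.
e_ss = 2/K_v = 7.2 ⇒ K_v = 5/18 ⇒ K = (5/18)/(1/720) = 200.

200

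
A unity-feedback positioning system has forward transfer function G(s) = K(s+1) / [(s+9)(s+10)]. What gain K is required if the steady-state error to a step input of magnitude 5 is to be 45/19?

100

G(s) has no factors of s in the denominator, so the system is type 0.
K_p = lim_{s→0} G(s) = K·1 / (9·10) = (1/90)·K.
e_ss = 5/(1 + K_p) = 45/19 ⇒ 1 + (1/90)·K = 19/9 ⇒ K = 100.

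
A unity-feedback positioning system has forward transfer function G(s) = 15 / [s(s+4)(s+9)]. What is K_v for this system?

5/12

One free integrator in G(s): this is a type 1 system.
K_v = lim_{s→0} s·G(s) = 15 / (4·9) = 5/12.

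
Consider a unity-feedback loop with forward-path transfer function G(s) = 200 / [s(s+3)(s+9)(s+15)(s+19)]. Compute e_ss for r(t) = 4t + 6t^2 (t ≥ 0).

G(s) has one factor of s in the denominator, so the system is type 1. Taking each input component in turn:
  • 4t: e_ss = 4/K_v with K_v=40/1539 → 153.9.
  • 6t^2: a type-1 system cannot track it, e_ss → ∞.
The unbounded component dominates.

infinity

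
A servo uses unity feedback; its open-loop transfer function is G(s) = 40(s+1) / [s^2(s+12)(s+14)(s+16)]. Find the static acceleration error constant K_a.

5/336

Two free integrators in G(s): this is a type 2 system.
K_a = lim_{s→0} s^2·G(s) = 40·1 / (12·14·16) = 5/336.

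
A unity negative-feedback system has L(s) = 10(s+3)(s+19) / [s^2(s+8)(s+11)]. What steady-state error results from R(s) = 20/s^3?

The open loop has two poles at the origin → type 2 system.
K_a = lim_{s→0} s^2·L(s) = 10·3·19 / (8·11) = 285/44.
r(t) = 10t^2 gives R(s) = 20/s^3.
e_ss = 20/K_a = 20/(285/44) = 176/57.

176/57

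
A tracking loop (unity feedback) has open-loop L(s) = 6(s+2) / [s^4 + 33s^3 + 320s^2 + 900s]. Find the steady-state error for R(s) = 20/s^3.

infinity

Lowest-order denominator term is 900s, so the open loop has 1 pole at the origin → type 1 system.
For a type-1 system K_a = 0, so e_ss to a parabolic input is unbounded.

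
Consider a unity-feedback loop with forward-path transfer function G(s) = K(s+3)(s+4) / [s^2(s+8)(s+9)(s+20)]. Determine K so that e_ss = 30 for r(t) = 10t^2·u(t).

System type = 2 (two poles at s=0).
K_a = lim_{s→0} s^2·G(s) = K·3·4 / (8·9·20) = (1/120)·K.
e_ss = 20/K_a = 30 ⇒ K_a = 2/3 ⇒ K = (2/3)/(1/120) = 80.

80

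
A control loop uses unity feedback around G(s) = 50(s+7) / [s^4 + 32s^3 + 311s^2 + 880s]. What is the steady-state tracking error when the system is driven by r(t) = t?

The denominator has no term below 880s — 1 pole at s=0, type 1.
K_v = lim_{s→0} s·G(s) = 50·7 / 880 = 35/88.
e_ss = 1/K_v = 1/(35/88) = 88/35.

88/35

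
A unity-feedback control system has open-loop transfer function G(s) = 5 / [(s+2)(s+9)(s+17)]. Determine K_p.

G(s) has no factors of s in the denominator, so the system is type 0.
K_p = lim_{s→0} G(s) = 5 / (2·9·17) = 5/306.

5/306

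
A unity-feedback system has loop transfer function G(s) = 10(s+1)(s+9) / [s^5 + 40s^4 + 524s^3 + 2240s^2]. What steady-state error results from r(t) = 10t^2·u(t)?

The denominator has no term below 2240s^2 — 2 poles at s=0, type 2.
K_a = lim_{s→0} s^2·G(s) = 10·1·9 / 2240 = 9/224.
r(t) = 10t^2 gives R(s) = 20/s^3.
e_ss = 20/K_a = 20/(9/224) = 4480/9.

4480/9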